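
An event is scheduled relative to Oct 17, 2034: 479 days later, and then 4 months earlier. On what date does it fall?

October 8, 2035

Counting forward 479 days from October 17, 2034:
October has 31 days, so 31 − 17 = 14 days remain after October 17, 2034; 479 − 14 = 465 left.
November 2034 has 30 days: 465 − 30 = 435 left.
December 2034 has 31 days: 435 − 31 = 404 left.
January 2035 has 31 days: 404 − 31 = 373 left.
February 2035 has 28 days (2035 is not a leap year): 373 − 28 = 345 left.
March 2035 has 31 days: 345 − 31 = 314 left.
April 2035 has 30 days: 314 − 30 = 284 left.
May 2035 has 31 days: 284 − 31 = 253 left.
June 2035 has 30 days: 253 − 30 = 223 left.
July 2035 has 31 days: 223 − 31 = 192 left.
August 2035 has 31 days: 192 − 31 = 161 left.
September 2035 has 30 days: 161 − 30 = 131 left.
October 2035 has 31 days: 131 − 31 = 100 left.
November 2035 has 30 days: 100 − 30 = 70 left.
December 2035 has 31 days: 70 − 31 = 39 left.
January 2036 has 31 days: 39 − 31 = 8 left.
8 days into February 2036 → February 8, 2036.
Subtracting 4 months from February 8, 2036:
month 2 − 4 = -2, which is month 10 of year 2035 → October 2035.
Day 8 is valid in October, giving October 8, 2035.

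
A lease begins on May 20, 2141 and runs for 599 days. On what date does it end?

January 9, 2143

Adding 599 days from May 20, 2141.
May has 31 days, so 31 − 20 = 11 days remain after May 20, 2141; 599 − 11 = 588 left.
June 2141 has 30 days: 588 − 30 = 558 left.
July 2141 has 31 days: 558 − 31 = 527 left.
August 2141 has 31 days: 527 − 31 = 496 left.
September 2141 has 30 days: 496 − 30 = 466 left.
October 2141 has 31 days: 466 − 31 = 435 left.
November 2141 has 30 days: 435 − 30 = 405 left.
December 2141 has 31 days: 405 − 31 = 374 left.
January 2142 has 31 days: 374 − 31 = 343 left.
February 2142 has 28 days (2142 is not a leap year): 343 − 28 = 315 left.
March 2142 has 31 days: 315 − 31 = 284 left.
April 2142 has 30 days: 284 − 30 = 254 left.
May 2142 has 31 days: 254 − 31 = 223 left.
June 2142 has 30 days: 223 − 30 = 193 left.
July 2142 has 31 days: 193 − 31 = 162 left.
August 2142 has 31 days: 162 − 31 = 131 left.
September 2142 has 30 days: 131 − 30 = 101 left.
October 2142 has 31 days: 101 − 31 = 70 left.
November 2142 has 30 days: 70 − 30 = 40 left.
December 2142 has 31 days: 40 − 31 = 9 left.
9 days into January 2143 → January 9, 2143.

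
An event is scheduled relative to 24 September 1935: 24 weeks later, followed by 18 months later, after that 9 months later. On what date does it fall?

June 10, 1938

Adding 24 weeks (= 168 days) from September 24, 1935:
September has 30 days, so 30 − 24 = 6 days remain after September 24, 1935; 168 − 6 = 162 left.
October 1935 has 31 days: 162 − 31 = 131 left.
November 1935 has 30 days: 131 − 30 = 101 left.
December 1935 has 31 days: 101 − 31 = 70 left.
January 1936 has 31 days: 70 − 31 = 39 left.
February 1936 has 29 days (1936 is a leap year): 39 − 29 = 10 left.
10 days into March 1936 → March 10, 1936.
Counting forward 18 months from March 10, 1936:
month 3 + 18 = 21, which is month 9 of year 1937 → September 1937.
Day 10 is valid in September, giving September 10, 1937.
Advancing 9 months from September 10, 1937:
month 9 + 9 = 18, which is month 6 of year 1938 → June 1938.
Day 10 is valid in June, giving June 10, 1938.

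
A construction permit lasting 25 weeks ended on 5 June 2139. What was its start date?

December 12, 2138

Subtracting 25 weeks = 175 days from June 5, 2139.
Going back 5 days from June 5, 2139 reaches the end of the previous month; 175 − 5 = 170 left.
May 2139 has 31 days: 170 − 31 = 139 left.
April 2139 has 30 days: 139 − 30 = 109 left.
March 2139 has 31 days: 109 − 31 = 78 left.
February 2139 has 28 days (2139 is not a leap year): 78 − 28 = 50 left.
January 2139 has 31 days: 50 − 31 = 19 left.
December 2138 has 31 days; 31 − 19 = 12 → December 12, 2138.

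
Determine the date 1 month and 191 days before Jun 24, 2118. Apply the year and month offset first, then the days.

Subtracting 1 month and 191 days from June 24, 2118: first the month/year part, then the days.
month 6 − 1 = 5 → May 2118.
Day 24 is valid in May, giving May 24, 2118.
Now subtract 191 days from May 24, 2118.
Going back 24 days from May 24, 2118 reaches the end of the previous month; 191 − 24 = 167 left.
April 2118 has 30 days: 167 − 30 = 137 left.
March 2118 has 31 days: 137 − 31 = 106 left.
February 2118 has 28 days (2118 is not a leap year): 106 − 28 = 78 left.
January 2118 has 31 days: 78 − 31 = 47 left.
December 2117 has 31 days: 47 − 31 = 16 left.
November 2117 has 30 days; 30 − 16 = 14 → November 14, 2117.

November 14, 2117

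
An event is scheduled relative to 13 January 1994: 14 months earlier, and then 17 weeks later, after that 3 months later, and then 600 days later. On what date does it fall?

February 2, 1995

Going back 14 months from January 13, 1994:
month 1 − 14 = -13, which is month 11 of year 1992 → November 1992.
Day 13 is valid in November, giving November 13, 1992.
Counting forward 17 weeks (= 119 days) from November 13, 1992:
November has 30 days, so 30 − 13 = 17 days remain after November 13, 1992; 119 − 17 = 102 left.
December 1992 has 31 days: 102 − 31 = 71 left.
January 1993 has 31 days: 71 − 31 = 40 left.
February 1993 has 28 days (1993 is not a leap year): 40 − 28 = 12 left.
12 days into March 1993 → March 12, 1993.
Advancing 3 months from March 12, 1993:
month 3 + 3 = 6 → June 1993.
Day 12 is valid in June, giving June 12, 1993.
Counting forward 600 days from June 12, 1993:
June has 30 days, so 30 − 12 = 18 days remain after June 12, 1993; 600 − 18 = 582 left.
July 1993 has 31 days: 582 − 31 = 551 left.
August 1993 has 31 days: 551 − 31 = 520 left.
September 1993 has 30 days: 520 − 30 = 490 left.
October 1993 has 31 days: 490 − 31 = 459 left.
November 1993 has 30 days: 459 − 30 = 429 left.
December 1993 has 31 days: 429 − 31 = 398 left.
January 1994 has 31 days: 398 − 31 = 367 left.
February 1994 has 28 days (1994 is not a leap year): 367 − 28 = 339 left.
March 1994 has 31 days: 339 − 31 = 308 left.
April 1994 has 30 days: 308 − 30 = 278 left.
May 1994 has 31 days: 278 − 31 = 247 left.
June 1994 has 30 days: 247 − 30 = 217 left.
July 1994 has 31 days: 217 − 31 = 186 left.
August 1994 has 31 days: 186 − 31 = 155 left.
September 1994 has 30 days: 155 − 30 = 125 left.
October 1994 has 31 days: 125 − 31 = 94 left.
November 1994 has 30 days: 94 − 30 = 64 left.
December 1994 has 31 days: 64 − 31 = 33 left.
January 1995 has 31 days: 33 − 31 = 2 left.
2 days into February 1995 → February 2, 1995.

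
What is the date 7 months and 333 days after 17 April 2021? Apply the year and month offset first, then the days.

Adding 7 months and 333 days from April 17, 2021: first the month/year part, then the days.
month 4 + 7 = 11 → November 2021.
Day 17 is valid in November, giving November 17, 2021.
Now add 333 days from November 17, 2021.
November has 30 days, so 30 − 17 = 13 days remain after November 17, 2021; 333 − 13 = 320 left.
December 2021 has 31 days: 320 − 31 = 289 left.
January 2022 has 31 days: 289 − 31 = 258 left.
February 2022 has 28 days (2022 is not a leap year): 258 − 28 = 230 left.
March 2022 has 31 days: 230 − 31 = 199 left.
April 2022 has 30 days: 199 − 30 = 169 left.
May 2022 has 31 days: 169 − 31 = 138 left.
June 2022 has 30 days: 138 − 30 = 108 left.
July 2022 has 31 days: 108 − 31 = 77 left.
August 2022 has 31 days: 77 − 31 = 46 left.
September 2022 has 30 days: 46 − 30 = 16 left.
16 days into October 2022 → October 16, 2022.

October 16, 2022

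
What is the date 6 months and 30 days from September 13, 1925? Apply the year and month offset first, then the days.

April 12, 1926

Counting forward 6 months and 30 days from September 13, 1925: first the month/year part, then the days.
month 9 + 6 = 15, which is month 3 of year 1926 → March 1926.
Day 13 is valid in March, giving March 13, 1926.
Now add 30 days from March 13, 1926.
March has 31 days, so 31 − 13 = 18 days remain after March 13, 1926; 30 − 18 = 12 left.
12 days into April 1926 → April 12, 1926.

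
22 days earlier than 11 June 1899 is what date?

Going back 22 days from June 11, 1899.
Going back 11 days from June 11, 1899 reaches the end of the previous month; 22 − 11 = 11 left.
May 1899 has 31 days; 31 − 11 = 20 → May 20, 1899.

May 20, 1899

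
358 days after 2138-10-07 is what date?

Adding 358 days from October 7, 2138.
October has 31 days, so 31 − 7 = 24 days remain after October 7, 2138; 358 − 24 = 334 left.
November 2138 has 30 days: 334 − 30 = 304 left.
December 2138 has 31 days: 304 − 31 = 273 left.
January 2139 has 31 days: 273 − 31 = 242 left.
February 2139 has 28 days (2139 is not a leap year): 242 − 28 = 214 left.
March 2139 has 31 days: 214 − 31 = 183 left.
April 2139 has 30 days: 183 − 30 = 153 left.
May 2139 has 31 days: 153 − 31 = 122 left.
June 2139 has 30 days: 122 − 30 = 92 left.
July 2139 has 31 days: 92 − 31 = 61 left.
August 2139 has 31 days: 61 − 31 = 30 left.
30 days into September 2139 → September 30, 2139.

September 30, 2139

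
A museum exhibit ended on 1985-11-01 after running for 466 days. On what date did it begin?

Counting back 466 days from November 1, 1985.
Going back 1 day from November 1, 1985 reaches the end of the previous month; 466 − 1 = 465 left.
October 1985 has 31 days: 465 − 31 = 434 left.
September 1985 has 30 days: 434 − 30 = 404 left.
August 1985 has 31 days: 404 − 31 = 373 left.
July 1985 has 31 days: 373 − 31 = 342 left.
June 1985 has 30 days: 342 − 30 = 312 left.
May 1985 has 31 days: 312 − 31 = 281 left.
April 1985 has 30 days: 281 − 30 = 251 left.
March 1985 has 31 days: 251 − 31 = 220 left.
February 1985 has 28 days (1985 is not a leap year): 220 − 28 = 192 left.
January 1985 has 31 days: 192 − 31 = 161 left.
December 1984 has 31 days: 161 − 31 = 130 left.
November 1984 has 30 days: 130 − 30 = 100 left.
October 1984 has 31 days: 100 − 31 = 69 left.
September 1984 has 30 days: 69 − 30 = 39 left.
August 1984 has 31 days: 39 − 31 = 8 left.
July 1984 has 31 days; 31 − 8 = 23 → July 23, 1984.

July 23, 1984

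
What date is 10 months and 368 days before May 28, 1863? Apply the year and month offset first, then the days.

Subtracting 10 months and 368 days from May 28, 1863: first the month/year part, then the days.
month 5 − 10 = -5, which is month 7 of year 1862 → July 1862.
Day 28 is valid in July, giving July 28, 1862.
Now subtract 368 days from July 28, 1862.
Going back 28 days from July 28, 1862 reaches the end of the previous month; 368 − 28 = 340 left.
June 1862 has 30 days: 340 − 30 = 310 left.
May 1862 has 31 days: 310 − 31 = 279 left.
April 1862 has 30 days: 279 − 30 = 249 left.
March 1862 has 31 days: 249 − 31 = 218 left.
February 1862 has 28 days (1862 is not a leap year): 218 − 28 = 190 left.
January 1862 has 31 days: 190 − 31 = 159 left.
December 1861 has 31 days: 159 − 31 = 128 left.
November 1861 has 30 days: 128 − 30 = 98 left.
October 1861 has 31 days: 98 − 31 = 67 left.
September 1861 has 30 days: 67 − 30 = 37 left.
August 1861 has 31 days: 37 − 31 = 6 left.
July 1861 has 31 days; 31 − 6 = 25 → July 25, 1861.

July 25, 1861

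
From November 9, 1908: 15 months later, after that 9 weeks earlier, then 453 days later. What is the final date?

Counting forward 15 months from November 9, 1908:
month 11 + 15 = 26, which is month 2 of year 1910 → February 1910.
Day 9 is valid in February, giving February 9, 1910.
Subtracting 9 weeks (= 63 days) from February 9, 1910:
Going back 9 days from February 9, 1910 reaches the end of the previous month; 63 − 9 = 54 left.
January 1910 has 31 days: 54 − 31 = 23 left.
December 1909 has 31 days; 31 − 23 = 8 → December 8, 1909.
Counting forward 453 days from December 8, 1909:
December has 31 days, so 31 − 8 = 23 days remain after December 8, 1909; 453 − 23 = 430 left.
January 1910 has 31 days: 430 − 31 = 399 left.
February 1910 has 28 days (1910 is not a leap year): 399 − 28 = 371 left.
March 1910 has 31 days: 371 − 31 = 340 left.
April 1910 has 30 days: 340 − 30 = 310 left.
May 1910 has 31 days: 310 − 31 = 279 left.
June 1910 has 30 days: 279 − 30 = 249 left.
July 1910 has 31 days: 249 − 31 = 218 left.
August 1910 has 31 days: 218 − 31 = 187 left.
September 1910 has 30 days: 187 − 30 = 157 left.
October 1910 has 31 days: 157 − 31 = 126 left.
November 1910 has 30 days: 126 − 30 = 96 left.
December 1910 has 31 days: 96 − 31 = 65 left.
January 1911 has 31 days: 65 − 31 = 34 left.
February 1911 has 28 days (1911 is not a leap year): 34 − 28 = 6 left.
6 days into March 1911 → March 6, 1911.

March 6, 1911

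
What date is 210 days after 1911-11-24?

Adding 210 days from November 24, 1911.
November has 30 days, so 30 − 24 = 6 days remain after November 24, 1911; 210 − 6 = 204 left.
December 1911 has 31 days: 204 − 31 = 173 left.
January 1912 has 31 days: 173 − 31 = 142 left.
February 1912 has 29 days (1912 is a leap year): 142 − 29 = 113 left.
March 1912 has 31 days: 113 − 31 = 82 left.
April 1912 has 30 days: 82 − 30 = 52 left.
May 1912 has 31 days: 52 − 31 = 21 left.
21 days into June 1912 → June 21, 1912.

June 21, 1912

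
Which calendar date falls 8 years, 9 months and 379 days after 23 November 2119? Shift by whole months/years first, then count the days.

September 6, 2129

Adding 8 years, 9 months and 379 days from November 23, 2119: first the month/year part, then the days.
+8 years → 2127; month 11 + 9 = 20, which is month 8 of year 2128 → August 2128.
Day 23 is valid in August, giving August 23, 2128.
Now add 379 days from August 23, 2128.
August has 31 days, so 31 − 23 = 8 days remain after August 23, 2128; 379 − 8 = 371 left.
September 2128 has 30 days: 371 − 30 = 341 left.
October 2128 has 31 days: 341 − 31 = 310 left.
November 2128 has 30 days: 310 − 30 = 280 left.
December 2128 has 31 days: 280 − 31 = 249 left.
January 2129 has 31 days: 249 − 31 = 218 left.
February 2129 has 28 days (2129 is not a leap year): 218 − 28 = 190 left.
March 2129 has 31 days: 190 − 31 = 159 left.
April 2129 has 30 days: 159 − 30 = 129 left.
May 2129 has 31 days: 129 − 31 = 98 left.
June 2129 has 30 days: 98 − 30 = 68 left.
July 2129 has 31 days: 68 − 31 = 37 left.
August 2129 has 31 days: 37 − 31 = 6 left.
6 days into September 2129 → September 6, 2129.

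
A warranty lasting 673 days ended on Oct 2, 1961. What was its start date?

Subtracting 673 days from October 2, 1961.
Going back 2 days from October 2, 1961 reaches the end of the previous month; 673 − 2 = 671 left.
September 1961 has 30 days: 671 − 30 = 641 left.
August 1961 has 31 days: 641 − 31 = 610 left.
July 1961 has 31 days: 610 − 31 = 579 left.
June 1961 has 30 days: 579 − 30 = 549 left.
May 1961 has 31 days: 549 − 31 = 518 left.
April 1961 has 30 days: 518 − 30 = 488 left.
March 1961 has 31 days: 488 − 31 = 457 left.
February 1961 has 28 days (1961 is not a leap year): 457 − 28 = 429 left.
January 1961 has 31 days: 429 − 31 = 398 left.
December 1960 has 31 days: 398 − 31 = 367 left.
November 1960 has 30 days: 367 − 30 = 337 left.
October 1960 has 31 days: 337 − 31 = 306 left.
September 1960 has 30 days: 306 − 30 = 276 left.
August 1960 has 31 days: 276 − 31 = 245 left.
July 1960 has 31 days: 245 − 31 = 214 left.
June 1960 has 30 days: 214 − 30 = 184 left.
May 1960 has 31 days: 184 − 31 = 153 left.
April 1960 has 30 days: 153 − 30 = 123 left.
March 1960 has 31 days: 123 − 31 = 92 left.
February 1960 has 29 days (1960 is a leap year): 92 − 29 = 63 left.
January 1960 has 31 days: 63 − 31 = 32 left.
December 1959 has 31 days: 32 − 31 = 1 left.
November 1959 has 30 days; 30 − 1 = 29 → November 29, 1959.

November 29, 1959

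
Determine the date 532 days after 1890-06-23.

December 7, 1891

Advancing 532 days from June 23, 1890.
June has 30 days, so 30 − 23 = 7 days remain after June 23, 1890; 532 − 7 = 525 left.
July 1890 has 31 days: 525 − 31 = 494 left.
August 1890 has 31 days: 494 − 31 = 463 left.
September 1890 has 30 days: 463 − 30 = 433 left.
October 1890 has 31 days: 433 − 31 = 402 left.
November 1890 has 30 days: 402 − 30 = 372 left.
December 1890 has 31 days: 372 − 31 = 341 left.
January 1891 has 31 days: 341 − 31 = 310 left.
February 1891 has 28 days (1891 is not a leap year): 310 − 28 = 282 left.
March 1891 has 31 days: 282 − 31 = 251 left.
April 1891 has 30 days: 251 − 30 = 221 left.
May 1891 has 31 days: 221 − 31 = 190 left.
June 1891 has 30 days: 190 − 30 = 160 left.
July 1891 has 31 days: 160 − 31 = 129 left.
August 1891 has 31 days: 129 − 31 = 98 left.
September 1891 has 30 days: 98 − 30 = 68 left.
October 1891 has 31 days: 68 − 31 = 37 left.
November 1891 has 30 days: 37 − 30 = 7 left.
7 days into December 1891 → December 7, 1891.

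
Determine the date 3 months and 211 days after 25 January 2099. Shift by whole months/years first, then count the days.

Advancing 3 months and 211 days from January 25, 2099: first the month/year part, then the days.
month 1 + 3 = 4 → April 2099.
Day 25 is valid in April, giving April 25, 2099.
Now add 211 days from April 25, 2099.
April has 30 days, so 30 − 25 = 5 days remain after April 25, 2099; 211 − 5 = 206 left.
May 2099 has 31 days: 206 − 31 = 175 left.
June 2099 has 30 days: 175 − 30 = 145 left.
July 2099 has 31 days: 145 − 31 = 114 left.
August 2099 has 31 days: 114 − 31 = 83 left.
September 2099 has 30 days: 83 − 30 = 53 left.
October 2099 has 31 days: 53 − 31 = 22 left.
22 days into November 2099 → November 22, 2099.

November 22, 2099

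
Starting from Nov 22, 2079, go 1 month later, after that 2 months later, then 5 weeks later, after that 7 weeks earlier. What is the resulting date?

Adding 1 month from November 22, 2079:
month 11 + 1 = 12 → December 2079.
Day 22 is valid in December, giving December 22, 2079.
Adding 2 months from December 22, 2079:
month 12 + 2 = 14, which is month 2 of year 2080 → February 2080.
Day 22 is valid in February, giving February 22, 2080.
Counting forward 5 weeks (= 35 days) from February 22, 2080:
February has 29 days, so 29 − 22 = 7 days remain after February 22, 2080; 35 − 7 = 28 left.
28 days into March 2080 → March 28, 2080.
Subtracting 7 weeks (= 49 days) from March 28, 2080:
Going back 28 days from March 28, 2080 reaches the end of the previous month; 49 − 28 = 21 left.
February 2080 has 29 days; 29 − 21 = 8 → February 8, 2080.

February 8, 2080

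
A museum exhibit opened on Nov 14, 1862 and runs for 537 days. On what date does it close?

May 4, 1864

Adding 537 days from November 14, 1862.
November has 30 days, so 30 − 14 = 16 days remain after November 14, 1862; 537 − 16 = 521 left.
December 1862 has 31 days: 521 − 31 = 490 left.
January 1863 has 31 days: 490 − 31 = 459 left.
February 1863 has 28 days (1863 is not a leap year): 459 − 28 = 431 left.
March 1863 has 31 days: 431 − 31 = 400 left.
April 1863 has 30 days: 400 − 30 = 370 left.
May 1863 has 31 days: 370 − 31 = 339 left.
June 1863 has 30 days: 339 − 30 = 309 left.
July 1863 has 31 days: 309 − 31 = 278 left.
August 1863 has 31 days: 278 − 31 = 247 left.
September 1863 has 30 days: 247 − 30 = 217 left.
October 1863 has 31 days: 217 − 31 = 186 left.
November 1863 has 30 days: 186 − 30 = 156 left.
December 1863 has 31 days: 156 − 31 = 125 left.
January 1864 has 31 days: 125 − 31 = 94 left.
February 1864 has 29 days (1864 is a leap year): 94 − 29 = 65 left.
March 1864 has 31 days: 65 − 31 = 34 left.
April 1864 has 30 days: 34 − 30 = 4 left.
4 days into May 1864 → May 4, 1864.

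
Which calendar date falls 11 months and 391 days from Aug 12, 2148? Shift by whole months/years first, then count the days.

August 7, 2150

Counting forward 11 months and 391 days from August 12, 2148: first the month/year part, then the days.
month 8 + 11 = 19, which is month 7 of year 2149 → July 2149.
Day 12 is valid in July, giving July 12, 2149.
Now add 391 days from July 12, 2149.
July has 31 days, so 31 − 12 = 19 days remain after July 12, 2149; 391 − 19 = 372 left.
August 2149 has 31 days: 372 − 31 = 341 left.
September 2149 has 30 days: 341 − 30 = 311 left.
October 2149 has 31 days: 311 − 31 = 280 left.
November 2149 has 30 days: 280 − 30 = 250 left.
December 2149 has 31 days: 250 − 31 = 219 left.
January 2150 has 31 days: 219 − 31 = 188 left.
February 2150 has 28 days (2150 is not a leap year): 188 − 28 = 160 left.
March 2150 has 31 days: 160 − 31 = 129 left.
April 2150 has 30 days: 129 − 30 = 99 left.
May 2150 has 31 days: 99 − 31 = 68 left.
June 2150 has 30 days: 68 − 30 = 38 left.
July 2150 has 31 days: 38 − 31 = 7 left.
7 days into August 2150 → August 7, 2150.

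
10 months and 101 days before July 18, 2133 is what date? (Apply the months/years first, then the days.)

Subtracting 10 months and 101 days from July 18, 2133: first the month/year part, then the days.
month 7 − 10 = -3, which is month 9 of year 2132 → September 2132.
Day 18 is valid in September, giving September 18, 2132.
Now subtract 101 days from September 18, 2132.
Going back 18 days from September 18, 2132 reaches the end of the previous month; 101 − 18 = 83 left.
August 2132 has 31 days: 83 − 31 = 52 left.
July 2132 has 31 days: 52 − 31 = 21 left.
June 2132 has 30 days; 30 − 21 = 9 → June 9, 2132.

June 9, 2132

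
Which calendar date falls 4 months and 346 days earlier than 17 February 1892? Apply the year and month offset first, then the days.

Going back 4 months and 346 days from February 17, 1892: first the month/year part, then the days.
month 2 − 4 = -2, which is month 10 of year 1891 → October 1891.
Day 17 is valid in October, giving October 17, 1891.
Now subtract 346 days from October 17, 1891.
Going back 17 days from October 17, 1891 reaches the end of the previous month; 346 − 17 = 329 left.
September 1891 has 30 days: 329 − 30 = 299 left.
August 1891 has 31 days: 299 − 31 = 268 left.
July 1891 has 31 days: 268 − 31 = 237 left.
June 1891 has 30 days: 237 − 30 = 207 left.
May 1891 has 31 days: 207 − 31 = 176 left.
April 1891 has 30 days: 176 − 30 = 146 left.
March 1891 has 31 days: 146 − 31 = 115 left.
February 1891 has 28 days (1891 is not a leap year): 115 − 28 = 87 left.
January 1891 has 31 days: 87 − 31 = 56 left.
December 1890 has 31 days: 56 − 31 = 25 left.
November 1890 has 30 days; 30 − 25 = 5 → November 5, 1890.

November 5, 1890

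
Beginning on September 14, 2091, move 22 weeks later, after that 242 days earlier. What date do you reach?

June 18, 2091

Counting forward 22 weeks (= 154 days) from September 14, 2091:
September has 30 days, so 30 − 14 = 16 days remain after September 14, 2091; 154 − 16 = 138 left.
October 2091 has 31 days: 138 − 31 = 107 left.
November 2091 has 30 days: 107 − 30 = 77 left.
December 2091 has 31 days: 77 − 31 = 46 left.
January 2092 has 31 days: 46 − 31 = 15 left.
15 days into February 2092 → February 15, 2092.
Going back 242 days from February 15, 2092:
Going back 15 days from February 15, 2092 reaches the end of the previous month; 242 − 15 = 227 left.
January 2092 has 31 days: 227 − 31 = 196 left.
December 2091 has 31 days: 196 − 31 = 165 left.
November 2091 has 30 days: 165 − 30 = 135 left.
October 2091 has 31 days: 135 − 31 = 104 left.
September 2091 has 30 days: 104 − 30 = 74 left.
August 2091 has 31 days: 74 − 31 = 43 left.
July 2091 has 31 days: 43 − 31 = 12 left.
June 2091 has 30 days; 30 − 12 = 18 → June 18, 2091.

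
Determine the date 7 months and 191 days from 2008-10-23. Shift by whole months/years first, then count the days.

November 30, 2009

Counting forward 7 months and 191 days from October 23, 2008: first the month/year part, then the days.
month 10 + 7 = 17, which is month 5 of year 2009 → May 2009.
Day 23 is valid in May, giving May 23, 2009.
Now add 191 days from May 23, 2009.
May has 31 days, so 31 − 23 = 8 days remain after May 23, 2009; 191 − 8 = 183 left.
June 2009 has 30 days: 183 − 30 = 153 left.
July 2009 has 31 days: 153 − 31 = 122 left.
August 2009 has 31 days: 122 − 31 = 91 left.
September 2009 has 30 days: 91 − 30 = 61 left.
October 2009 has 31 days: 61 − 31 = 30 left.
30 days into November 2009 → November 30, 2009.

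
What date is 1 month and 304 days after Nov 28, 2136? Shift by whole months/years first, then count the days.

October 28, 2137

Advancing 1 month and 304 days from November 28, 2136: first the month/year part, then the days.
month 11 + 1 = 12 → December 2136.
Day 28 is valid in December, giving December 28, 2136.
Now add 304 days from December 28, 2136.
December has 31 days, so 31 − 28 = 3 days remain after December 28, 2136; 304 − 3 = 301 left.
January 2137 has 31 days: 301 − 31 = 270 left.
February 2137 has 28 days (2137 is not a leap year): 270 − 28 = 242 left.
March 2137 has 31 days: 242 − 31 = 211 left.
April 2137 has 30 days: 211 − 30 = 181 left.
May 2137 has 31 days: 181 − 31 = 150 left.
June 2137 has 30 days: 150 − 30 = 120 left.
July 2137 has 31 days: 120 − 31 = 89 left.
August 2137 has 31 days: 89 − 31 = 58 left.
September 2137 has 30 days: 58 − 30 = 28 left.
28 days into October 2137 → October 28, 2137.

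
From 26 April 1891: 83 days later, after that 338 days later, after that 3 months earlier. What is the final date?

March 20, 1892

Adding 83 days from April 26, 1891:
April has 30 days, so 30 − 26 = 4 days remain after April 26, 1891; 83 − 4 = 79 left.
May 1891 has 31 days: 79 − 31 = 48 left.
June 1891 has 30 days: 48 − 30 = 18 left.
18 days into July 1891 → July 18, 1891.
Counting forward 338 days from July 18, 1891:
July has 31 days, so 31 − 18 = 13 days remain after July 18, 1891; 338 − 13 = 325 left.
August 1891 has 31 days: 325 − 31 = 294 left.
September 1891 has 30 days: 294 − 30 = 264 left.
October 1891 has 31 days: 264 − 31 = 233 left.
November 1891 has 30 days: 233 − 30 = 203 left.
December 1891 has 31 days: 203 − 31 = 172 left.
January 1892 has 31 days: 172 − 31 = 141 left.
February 1892 has 29 days (1892 is a leap year): 141 − 29 = 112 left.
March 1892 has 31 days: 112 − 31 = 81 left.
April 1892 has 30 days: 81 − 30 = 51 left.
May 1892 has 31 days: 51 − 31 = 20 left.
20 days into June 1892 → June 20, 1892.
Subtracting 3 months from June 20, 1892:
month 6 − 3 = 3 → March 1892.
Day 20 is valid in March, giving March 20, 1892.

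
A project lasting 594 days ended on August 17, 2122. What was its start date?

December 31, 2120

Counting back 594 days from August 17, 2122.
Going back 17 days from August 17, 2122 reaches the end of the previous month; 594 − 17 = 577 left.
July 2122 has 31 days: 577 − 31 = 546 left.
June 2122 has 30 days: 546 − 30 = 516 left.
May 2122 has 31 days: 516 − 31 = 485 left.
April 2122 has 30 days: 485 − 30 = 455 left.
March 2122 has 31 days: 455 − 31 = 424 left.
February 2122 has 28 days (2122 is not a leap year): 424 − 28 = 396 left.
January 2122 has 31 days: 396 − 31 = 365 left.
December 2121 has 31 days: 365 − 31 = 334 left.
November 2121 has 30 days: 334 − 30 = 304 left.
October 2121 has 31 days: 304 − 31 = 273 left.
September 2121 has 30 days: 273 − 30 = 243 left.
August 2121 has 31 days: 243 − 31 = 212 left.
July 2121 has 31 days: 212 − 31 = 181 left.
June 2121 has 30 days: 181 − 30 = 151 left.
May 2121 has 31 days: 151 − 31 = 120 left.
April 2121 has 30 days: 120 − 30 = 90 left.
March 2121 has 31 days: 90 − 31 = 59 left.
February 2121 has 28 days (2121 is not a leap year): 59 − 28 = 31 left.
January 2121 has 31 days: 31 − 31 = 0 left.
December 2120 has 31 days; 31 − 0 = 31 → December 31, 2120.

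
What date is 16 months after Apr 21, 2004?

Advancing 16 months from April 21, 2004.
month 4 + 16 = 20, which is month 8 of year 2005 → August 2005.
Day 21 is valid in August, giving August 21, 2005.

August 21, 2005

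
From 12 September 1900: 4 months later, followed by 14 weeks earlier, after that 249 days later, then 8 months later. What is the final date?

Counting forward 4 months from September 12, 1900:
month 9 + 4 = 13, which is month 1 of year 1901 → January 1901.
Day 12 is valid in January, giving January 12, 1901.
Going back 14 weeks (= 98 days) from January 12, 1901:
Going back 12 days from January 12, 1901 reaches the end of the previous month; 98 − 12 = 86 left.
December 1900 has 31 days: 86 − 31 = 55 left.
November 1900 has 30 days: 55 − 30 = 25 left.
October 1900 has 31 days; 31 − 25 = 6 → October 6, 1900.
Adding 249 days from October 6, 1900:
October has 31 days, so 31 − 6 = 25 days remain after October 6, 1900; 249 − 25 = 224 left.
November 1900 has 30 days: 224 − 30 = 194 left.
December 1900 has 31 days: 194 − 31 = 163 left.
January 1901 has 31 days: 163 − 31 = 132 left.
February 1901 has 28 days (1901 is not a leap year): 132 − 28 = 104 left.
March 1901 has 31 days: 104 − 31 = 73 left.
April 1901 has 30 days: 73 − 30 = 43 left.
May 1901 has 31 days: 43 − 31 = 12 left.
12 days into June 1901 → June 12, 1901.
Adding 8 months from June 12, 1901:
month 6 + 8 = 14, which is month 2 of year 1902 → February 1902.
Day 12 is valid in February, giving February 12, 1902.

February 12, 1902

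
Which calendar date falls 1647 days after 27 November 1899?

June 1, 1904

Adding 1647 days from November 27, 1899.
November has 30 days, so 30 − 27 = 3 days remain after November 27, 1899; 1647 − 3 = 1644 left.
December 1899 has 31 days: 1644 − 31 = 1613 left.
January 1900 has 31 days: 1613 − 31 = 1582 left.
February 1900 has 28 days (1900 is not a leap year (divisible by 100 but not 400)): 1582 − 28 = 1554 left.
March 1900 has 31 days: 1554 − 31 = 1523 left.
April 1900 has 30 days: 1523 − 30 = 1493 left.
May 1900 has 31 days: 1493 − 31 = 1462 left.
June 1900 has 30 days: 1462 − 30 = 1432 left.
July 1900 has 31 days: 1432 − 31 = 1401 left.
August 1900 has 31 days: 1401 − 31 = 1370 left.
September 1900 has 30 days: 1370 − 30 = 1340 left.
October 1900 has 31 days: 1340 − 31 = 1309 left.
November 1900 has 30 days: 1309 − 30 = 1279 left.
December 1900 has 31 days: 1279 − 31 = 1248 left.
January 1901 has 31 days: 1248 − 31 = 1217 left.
February 1901 has 28 days (1901 is not a leap year): 1217 − 28 = 1189 left.
March 1901 has 31 days: 1189 − 31 = 1158 left.
April 1901 has 30 days: 1158 − 30 = 1128 left.
May 1901 has 31 days: 1128 − 31 = 1097 left.
June 1901 has 30 days: 1097 − 30 = 1067 left.
July 1901 has 31 days: 1067 − 31 = 1036 left.
August 1901 has 31 days: 1036 − 31 = 1005 left.
September 1901 has 30 days: 1005 − 30 = 975 left.
October 1901 has 31 days: 975 − 31 = 944 left.
November 1901 has 30 days: 944 − 30 = 914 left.
December 1901 has 31 days: 914 − 31 = 883 left.
January 1902 has 31 days: 883 − 31 = 852 left.
February 1902 has 28 days (1902 is not a leap year): 852 − 28 = 824 left.
March 1902 has 31 days: 824 − 31 = 793 left.
April 1902 has 30 days: 793 − 30 = 763 left.
May 1902 has 31 days: 763 − 31 = 732 left.
June 1902 has 30 days: 732 − 30 = 702 left.
July 1902 has 31 days: 702 − 31 = 671 left.
August 1902 has 31 days: 671 − 31 = 640 left.
September 1902 has 30 days: 640 − 30 = 610 left.
October 1902 has 31 days: 610 − 31 = 579 left.
November 1902 has 30 days: 579 − 30 = 549 left.
December 1902 has 31 days: 549 − 31 = 518 left.
January 1903 has 31 days: 518 − 31 = 487 left.
February 1903 has 28 days (1903 is not a leap year): 487 − 28 = 459 left.
March 1903 has 31 days: 459 − 31 = 428 left.
April 1903 has 30 days: 428 − 30 = 398 left.
May 1903 has 31 days: 398 − 31 = 367 left.
June 1903 has 30 days: 367 − 30 = 337 left.
July 1903 has 31 days: 337 − 31 = 306 left.
August 1903 has 31 days: 306 − 31 = 275 left.
September 1903 has 30 days: 275 − 30 = 245 left.
October 1903 has 31 days: 245 − 31 = 214 left.
November 1903 has 30 days: 214 − 30 = 184 left.
December 1903 has 31 days: 184 − 31 = 153 left.
January 1904 has 31 days: 153 − 31 = 122 left.
February 1904 has 29 days (1904 is a leap year): 122 − 29 = 93 left.
March 1904 has 31 days: 93 − 31 = 62 left.
April 1904 has 30 days: 62 − 30 = 32 left.
May 1904 has 31 days: 32 − 31 = 1 left.
1 day into June 1904 → June 1, 1904.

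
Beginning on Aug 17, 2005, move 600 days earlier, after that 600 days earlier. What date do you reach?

May 5, 2002

Subtracting 600 days from August 17, 2005:
Going back 17 days from August 17, 2005 reaches the end of the previous month; 600 − 17 = 583 left.
July 2005 has 31 days: 583 − 31 = 552 left.
June 2005 has 30 days: 552 − 30 = 522 left.
May 2005 has 31 days: 522 − 31 = 491 left.
April 2005 has 30 days: 491 − 30 = 461 left.
March 2005 has 31 days: 461 − 31 = 430 left.
February 2005 has 28 days (2005 is not a leap year): 430 − 28 = 402 left.
January 2005 has 31 days: 402 − 31 = 371 left.
December 2004 has 31 days: 371 − 31 = 340 left.
November 2004 has 30 days: 340 − 30 = 310 left.
October 2004 has 31 days: 310 − 31 = 279 left.
September 2004 has 30 days: 279 − 30 = 249 left.
August 2004 has 31 days: 249 − 31 = 218 left.
July 2004 has 31 days: 218 − 31 = 187 left.
June 2004 has 30 days: 187 − 30 = 157 left.
May 2004 has 31 days: 157 − 31 = 126 left.
April 2004 has 30 days: 126 − 30 = 96 left.
March 2004 has 31 days: 96 − 31 = 65 left.
February 2004 has 29 days (2004 is a leap year): 65 − 29 = 36 left.
January 2004 has 31 days: 36 − 31 = 5 left.
December 2003 has 31 days; 31 − 5 = 26 → December 26, 2003.
Counting back 600 days from December 26, 2003:
Going back 26 days from December 26, 2003 reaches the end of the previous month; 600 − 26 = 574 left.
November 2003 has 30 days: 574 − 30 = 544 left.
October 2003 has 31 days: 544 − 31 = 513 left.
September 2003 has 30 days: 513 − 30 = 483 left.
August 2003 has 31 days: 483 − 31 = 452 left.
July 2003 has 31 days: 452 − 31 = 421 left.
June 2003 has 30 days: 421 − 30 = 391 left.
May 2003 has 31 days: 391 − 31 = 360 left.
April 2003 has 30 days: 360 − 30 = 330 left.
March 2003 has 31 days: 330 − 31 = 299 left.
February 2003 has 28 days (2003 is not a leap year): 299 − 28 = 271 left.
January 2003 has 31 days: 271 − 31 = 240 left.
December 2002 has 31 days: 240 − 31 = 209 left.
November 2002 has 30 days: 209 − 30 = 179 left.
October 2002 has 31 days: 179 − 31 = 148 left.
September 2002 has 30 days: 148 − 30 = 118 left.
August 2002 has 31 days: 118 − 31 = 87 left.
July 2002 has 31 days: 87 − 31 = 56 left.
June 2002 has 30 days: 56 − 30 = 26 left.
May 2002 has 31 days; 31 − 26 = 5 → May 5, 2002.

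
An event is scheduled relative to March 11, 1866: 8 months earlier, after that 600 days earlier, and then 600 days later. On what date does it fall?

July 11, 1865

Counting back 8 months from March 11, 1866:
month 3 − 8 = -5, which is month 7 of year 1865 → July 1865.
Day 11 is valid in July, giving July 11, 1865.
Subtracting 600 days from July 11, 1865:
Going back 11 days from July 11, 1865 reaches the end of the previous month; 600 − 11 = 589 left.
June 1865 has 30 days: 589 − 30 = 559 left.
May 1865 has 31 days: 559 − 31 = 528 left.
April 1865 has 30 days: 528 − 30 = 498 left.
March 1865 has 31 days: 498 − 31 = 467 left.
February 1865 has 28 days (1865 is not a leap year): 467 − 28 = 439 left.
January 1865 has 31 days: 439 − 31 = 408 left.
December 1864 has 31 days: 408 − 31 = 377 left.
November 1864 has 30 days: 377 − 30 = 347 left.
October 1864 has 31 days: 347 − 31 = 316 left.
September 1864 has 30 days: 316 − 30 = 286 left.
August 1864 has 31 days: 286 − 31 = 255 left.
July 1864 has 31 days: 255 − 31 = 224 left.
June 1864 has 30 days: 224 − 30 = 194 left.
May 1864 has 31 days: 194 − 31 = 163 left.
April 1864 has 30 days: 163 − 30 = 133 left.
March 1864 has 31 days: 133 − 31 = 102 left.
February 1864 has 29 days (1864 is a leap year): 102 − 29 = 73 left.
January 1864 has 31 days: 73 − 31 = 42 left.
December 1863 has 31 days: 42 − 31 = 11 left.
November 1863 has 30 days; 30 − 11 = 19 → November 19, 1863.
Advancing 600 days from November 19, 1863:
November has 30 days, so 30 − 19 = 11 days remain after November 19, 1863; 600 − 11 = 589 left.
December 1863 has 31 days: 589 − 31 = 558 left.
January 1864 has 31 days: 558 − 31 = 527 left.
February 1864 has 29 days (1864 is a leap year): 527 − 29 = 498 left.
March 1864 has 31 days: 498 − 31 = 467 left.
April 1864 has 30 days: 467 − 30 = 437 left.
May 1864 has 31 days: 437 − 31 = 406 left.
June 1864 has 30 days: 406 − 30 = 376 left.
July 1864 has 31 days: 376 − 31 = 345 left.
August 1864 has 31 days: 345 − 31 = 314 left.
September 1864 has 30 days: 314 − 30 = 284 left.
October 1864 has 31 days: 284 − 31 = 253 left.
November 1864 has 30 days: 253 − 30 = 223 left.
December 1864 has 31 days: 223 − 31 = 192 left.
January 1865 has 31 days: 192 − 31 = 161 left.
February 1865 has 28 days (1865 is not a leap year): 161 − 28 = 133 left.
March 1865 has 31 days: 133 − 31 = 102 left.
April 1865 has 30 days: 102 − 30 = 72 left.
May 1865 has 31 days: 72 − 31 = 41 left.
June 1865 has 30 days: 41 − 30 = 11 left.
11 days into July 1865 → July 11, 1865.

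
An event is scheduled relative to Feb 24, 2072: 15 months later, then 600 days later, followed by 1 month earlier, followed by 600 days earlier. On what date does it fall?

Advancing 15 months from February 24, 2072:
month 2 + 15 = 17, which is month 5 of year 2073 → May 2073.
Day 24 is valid in May, giving May 24, 2073.
Advancing 600 days from May 24, 2073:
May has 31 days, so 31 − 24 = 7 days remain after May 24, 2073; 600 − 7 = 593 left.
June 2073 has 30 days: 593 − 30 = 563 left.
July 2073 has 31 days: 563 − 31 = 532 left.
August 2073 has 31 days: 532 − 31 = 501 left.
September 2073 has 30 days: 501 − 30 = 471 left.
October 2073 has 31 days: 471 − 31 = 440 left.
November 2073 has 30 days: 440 − 30 = 410 left.
December 2073 has 31 days: 410 − 31 = 379 left.
January 2074 has 31 days: 379 − 31 = 348 left.
February 2074 has 28 days (2074 is not a leap year): 348 − 28 = 320 left.
March 2074 has 31 days: 320 − 31 = 289 left.
April 2074 has 30 days: 289 − 30 = 259 left.
May 2074 has 31 days: 259 − 31 = 228 left.
June 2074 has 30 days: 228 − 30 = 198 left.
July 2074 has 31 days: 198 − 31 = 167 left.
August 2074 has 31 days: 167 − 31 = 136 left.
September 2074 has 30 days: 136 − 30 = 106 left.
October 2074 has 31 days: 106 − 31 = 75 left.
November 2074 has 30 days: 75 − 30 = 45 left.
December 2074 has 31 days: 45 − 31 = 14 left.
14 days into January 2075 → January 14, 2075.
Counting back 1 month from January 14, 2075:
month 1 − 1 = 0, which is month 12 of year 2074 → December 2074.
Day 14 is valid in December, giving December 14, 2074.
Subtracting 600 days from December 14, 2074:
Going back 14 days from December 14, 2074 reaches the end of the previous month; 600 − 14 = 586 left.
November 2074 has 30 days: 586 − 30 = 556 left.
October 2074 has 31 days: 556 − 31 = 525 left.
September 2074 has 30 days: 525 − 30 = 495 left.
August 2074 has 31 days: 495 − 31 = 464 left.
July 2074 has 31 days: 464 − 31 = 433 left.
June 2074 has 30 days: 433 − 30 = 403 left.
May 2074 has 31 days: 403 − 31 = 372 left.
April 2074 has 30 days: 372 − 30 = 342 left.
March 2074 has 31 days: 342 − 31 = 311 left.
February 2074 has 28 days (2074 is not a leap year): 311 − 28 = 283 left.
January 2074 has 31 days: 283 − 31 = 252 left.
December 2073 has 31 days: 252 − 31 = 221 left.
November 2073 has 30 days: 221 − 30 = 191 left.
October 2073 has 31 days: 191 − 31 = 160 left.
September 2073 has 30 days: 160 − 30 = 130 left.
August 2073 has 31 days: 130 − 31 = 99 left.
July 2073 has 31 days: 99 − 31 = 68 left.
June 2073 has 30 days: 68 − 30 = 38 left.
May 2073 has 31 days: 38 − 31 = 7 left.
April 2073 has 30 days; 30 − 7 = 23 → April 23, 2073.

April 23, 2073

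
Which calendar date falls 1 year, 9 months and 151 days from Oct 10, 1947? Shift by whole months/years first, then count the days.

Counting forward 1 year, 9 months and 151 days from October 10, 1947: first the month/year part, then the days.
+1 year → 1948; month 10 + 9 = 19, which is month 7 of year 1949 → July 1949.
Day 10 is valid in July, giving July 10, 1949.
Now add 151 days from July 10, 1949.
July has 31 days, so 31 − 10 = 21 days remain after July 10, 1949; 151 − 21 = 130 left.
August 1949 has 31 days: 130 − 31 = 99 left.
September 1949 has 30 days: 99 − 30 = 69 left.
October 1949 has 31 days: 69 − 31 = 38 left.
November 1949 has 30 days: 38 − 30 = 8 left.
8 days into December 1949 → December 8, 1949.

December 8, 1949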